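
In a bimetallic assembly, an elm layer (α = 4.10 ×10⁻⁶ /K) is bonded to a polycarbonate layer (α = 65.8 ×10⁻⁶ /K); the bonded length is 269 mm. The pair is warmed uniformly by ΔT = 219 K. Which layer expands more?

polycarbonate

α(elm) = 4.10×10⁻⁶/K vs α(polycarbonate) = 65.8×10⁻⁶/K.
Higher α expands more for the same ΔT: polycarbonate.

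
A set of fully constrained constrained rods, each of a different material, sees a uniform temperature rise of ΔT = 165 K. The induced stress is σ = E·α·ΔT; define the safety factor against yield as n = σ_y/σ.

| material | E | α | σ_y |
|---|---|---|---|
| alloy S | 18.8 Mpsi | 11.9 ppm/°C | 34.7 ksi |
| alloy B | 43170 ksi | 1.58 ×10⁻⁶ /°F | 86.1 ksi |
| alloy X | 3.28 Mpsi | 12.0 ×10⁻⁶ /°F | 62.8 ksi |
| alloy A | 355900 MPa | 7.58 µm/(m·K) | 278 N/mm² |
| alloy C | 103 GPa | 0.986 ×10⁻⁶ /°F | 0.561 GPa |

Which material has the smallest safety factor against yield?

alloy A

With everything in SI (GPa, ×10⁻⁶/K, MPa):
  alloy S: E = 129.6, α = 11.9, σ_y = 239.2 → σ = 255 MPa, n = 0.940
  alloy B: E = 297.6, α = 2.84, σ_y = 593.6 → σ = 140 MPa, n = 4.25
  alloy X: E = 22.61, α = 21.6, σ_y = 433.0 → σ = 80.6 MPa, n = 5.37
  alloy A: E = 355.9, α = 7.58, σ_y = 278.0 → σ = 445 MPa, n = 0.625
  alloy C: E = 103.0, α = 1.77, σ_y = 561.0 → σ = 30.2 MPa, n = 18.6
Alloy A has the lowest safety factor, n = 0.625.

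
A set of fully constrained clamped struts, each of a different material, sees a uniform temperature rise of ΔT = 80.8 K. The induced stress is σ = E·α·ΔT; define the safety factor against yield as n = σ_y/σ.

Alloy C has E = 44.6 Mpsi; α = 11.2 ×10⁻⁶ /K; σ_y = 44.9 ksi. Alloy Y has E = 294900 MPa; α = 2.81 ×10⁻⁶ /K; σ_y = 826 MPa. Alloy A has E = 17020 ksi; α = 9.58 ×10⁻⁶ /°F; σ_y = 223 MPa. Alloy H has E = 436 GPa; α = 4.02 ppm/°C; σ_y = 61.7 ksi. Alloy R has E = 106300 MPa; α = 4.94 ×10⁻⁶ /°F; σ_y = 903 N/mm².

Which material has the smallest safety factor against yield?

alloy C

Converting E to GPa, α to ×10⁻⁶/K, σ_y to MPa, then σ and n for each:
  alloy C: E = 307.5, α = 11.2, σ_y = 309.6 → σ = 278 MPa, n = 1.11
  alloy Y: E = 294.9, α = 2.81, σ_y = 826.0 → σ = 67.0 MPa, n = 12.3
  alloy A: E = 117.3, α = 17.2, σ_y = 223.0 → σ = 164 MPa, n = 1.36
  alloy H: E = 436.0, α = 4.02, σ_y = 425.4 → σ = 142 MPa, n = 3.00
  alloy R: E = 106.3, α = 8.89, σ_y = 903.0 → σ = 76.4 MPa, n = 11.8
The minimum is alloy C at n = 1.11.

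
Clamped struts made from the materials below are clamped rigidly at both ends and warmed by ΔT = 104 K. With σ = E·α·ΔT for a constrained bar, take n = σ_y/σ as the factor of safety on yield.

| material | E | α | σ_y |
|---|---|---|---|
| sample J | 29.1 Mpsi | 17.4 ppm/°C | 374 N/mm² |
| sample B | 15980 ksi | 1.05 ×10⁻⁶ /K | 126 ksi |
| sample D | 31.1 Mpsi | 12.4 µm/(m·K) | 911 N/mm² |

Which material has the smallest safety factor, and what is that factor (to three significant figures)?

sample J, n = 1.03

Converting E to GPa, α to ×10⁻⁶/K, σ_y to MPa, then σ and n for each:
  sample J: E = 200.6, α = 17.4, σ_y = 374.0 → σ = 363 MPa, n = 1.03
  sample B: E = 110.2, α = 1.05, σ_y = 868.7 → σ = 12.0 MPa, n = 72.2
  sample D: E = 214.4, α = 12.4, σ_y = 911.0 → σ = 277 MPa, n = 3.29
Sample J has the lowest safety factor, n = 1.03.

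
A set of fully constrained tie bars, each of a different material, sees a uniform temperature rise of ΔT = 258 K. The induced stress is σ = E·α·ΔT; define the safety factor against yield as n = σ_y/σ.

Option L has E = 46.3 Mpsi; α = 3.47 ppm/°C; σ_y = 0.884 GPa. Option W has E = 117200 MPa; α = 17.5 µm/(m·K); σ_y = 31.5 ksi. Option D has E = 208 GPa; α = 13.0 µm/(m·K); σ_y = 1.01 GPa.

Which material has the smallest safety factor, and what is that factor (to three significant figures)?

option W, n = 0.410

In consistent units (E in GPa, α in ×10⁻⁶/K, σ_y in MPa):
  option L: E = 319.2, α = 3.47, σ_y = 884.0 → σ = 286 MPa, n = 3.09
  option W: E = 117.2, α = 17.5, σ_y = 217.2 → σ = 529 MPa, n = 0.410
  option D: E = 208.0, α = 13.0, σ_y = 1010 → σ = 698 MPa, n = 1.45
The minimum is option W at n = 0.410.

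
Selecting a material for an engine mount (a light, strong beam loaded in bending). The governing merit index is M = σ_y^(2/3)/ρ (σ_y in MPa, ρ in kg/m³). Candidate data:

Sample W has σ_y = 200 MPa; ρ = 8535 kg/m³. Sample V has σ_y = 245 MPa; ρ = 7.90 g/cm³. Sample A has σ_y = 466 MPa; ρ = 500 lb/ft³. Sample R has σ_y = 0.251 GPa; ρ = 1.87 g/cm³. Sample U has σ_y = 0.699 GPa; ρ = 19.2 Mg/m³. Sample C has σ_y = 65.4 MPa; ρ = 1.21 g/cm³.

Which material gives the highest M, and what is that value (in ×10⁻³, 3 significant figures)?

sample R, M = 21.3×10⁻³

Convert each candidate to consistent units, then evaluate M:
  sample W: σ_y = 200.0 MPa, ρ = 8535 kg/m³
  sample V: σ_y = 245.0 MPa, ρ = 7900 kg/m³
  sample A: σ_y = 466.0 MPa, ρ = 8009 kg/m³
  sample R: σ_y = 251.0 MPa, ρ = 1870 kg/m³
  sample U: σ_y = 699.0 MPa, ρ = 19200 kg/m³
  sample C: σ_y = 65.40 MPa, ρ = 1210 kg/m³
  sample R: M = 21.3×10⁻³
  sample C: M = 13.4×10⁻³
  sample A: M = 7.50×10⁻³
  sample V: M = 4.96×10⁻³
  sample U: M = 4.10×10⁻³
  sample W: M = 4.01×10⁻³
Highest index: sample R.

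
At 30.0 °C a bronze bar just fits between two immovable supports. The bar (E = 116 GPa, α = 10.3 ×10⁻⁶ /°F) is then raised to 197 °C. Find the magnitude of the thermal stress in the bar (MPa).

359 MPa

α = 10.3×10⁻⁶/°F × 9/5 = 18.5×10⁻⁶/K.
ΔT = 167.0 K. Constrained thermal stress σ = E·α·ΔT = 116.0×10³ MPa × 18.5×10⁻⁶ × 167.0 = 359 MPa (compressive).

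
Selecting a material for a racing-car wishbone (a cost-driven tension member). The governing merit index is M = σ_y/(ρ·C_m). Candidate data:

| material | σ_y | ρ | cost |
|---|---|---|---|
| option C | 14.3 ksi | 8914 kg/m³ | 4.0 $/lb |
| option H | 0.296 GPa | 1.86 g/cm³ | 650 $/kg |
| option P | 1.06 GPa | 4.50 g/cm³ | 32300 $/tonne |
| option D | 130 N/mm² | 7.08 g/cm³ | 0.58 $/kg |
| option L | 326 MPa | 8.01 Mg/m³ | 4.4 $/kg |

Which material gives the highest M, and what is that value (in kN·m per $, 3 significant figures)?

After converting to SI:
  option C: σ_y = 98.60 MPa, ρ = 8914 kg/m³, cost = 8.818 $/kg
  option H: σ_y = 296.0 MPa, ρ = 1860 kg/m³, cost = 650.0 $/kg
  option P: σ_y = 1060 MPa, ρ = 4500 kg/m³, cost = 32.30 $/kg
  option D: σ_y = 130.0 MPa, ρ = 7080 kg/m³, cost = 0.5800 $/kg
  option L: σ_y = 326.0 MPa, ρ = 8010 kg/m³, cost = 4.400 $/kg
  option D: M = 31.7 kN·m per $
  option L: M = 9.25 kN·m per $
  option P: M = 7.29 kN·m per $
  option C: M = 1.25 kN·m per $
  option H: M = 0.245 kN·m per $
Option D has the largest M.

option D, M = 31.7 kN·m per $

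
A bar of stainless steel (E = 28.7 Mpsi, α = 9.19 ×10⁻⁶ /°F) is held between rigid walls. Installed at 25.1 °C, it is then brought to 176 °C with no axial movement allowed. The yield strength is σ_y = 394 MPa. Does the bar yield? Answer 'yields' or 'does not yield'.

yields

E = 28.7 Mpsi = 197.9 GPa.
α = 9.19×10⁻⁶/°F × 9/5 = 16.5×10⁻⁶/K.
ΔT = 150.9 K. Constrained thermal stress σ = E·α·ΔT = 197.9×10³ MPa × 16.5×10⁻⁶ × 150.9 = 494 MPa (compressive).
Compare to σ_y = 394 MPa: σ ≥ σ_y, so it yields.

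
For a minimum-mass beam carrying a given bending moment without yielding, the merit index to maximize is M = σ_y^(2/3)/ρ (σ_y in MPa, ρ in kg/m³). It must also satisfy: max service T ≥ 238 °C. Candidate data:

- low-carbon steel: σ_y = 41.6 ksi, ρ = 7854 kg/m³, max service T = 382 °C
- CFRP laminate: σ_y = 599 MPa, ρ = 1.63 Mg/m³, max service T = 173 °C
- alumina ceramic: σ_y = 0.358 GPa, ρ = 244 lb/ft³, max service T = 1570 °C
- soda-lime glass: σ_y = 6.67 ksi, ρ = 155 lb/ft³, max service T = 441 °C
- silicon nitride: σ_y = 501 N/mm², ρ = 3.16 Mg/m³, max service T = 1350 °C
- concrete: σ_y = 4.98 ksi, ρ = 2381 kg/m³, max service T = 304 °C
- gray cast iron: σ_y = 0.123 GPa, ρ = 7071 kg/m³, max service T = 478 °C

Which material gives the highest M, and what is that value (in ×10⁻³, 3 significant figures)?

Screen on constraints: max service T ≥ 238 °C. Survivors: low-carbon steel, alumina ceramic, soda-lime glass, silicon nitride, concrete, gray cast iron.
Normalizing units and computing the index:
  low-carbon steel: σ_y = 286.8 MPa, ρ = 7854 kg/m³
  alumina ceramic: σ_y = 358.0 MPa, ρ = 3909 kg/m³
  soda-lime glass: σ_y = 45.99 MPa, ρ = 2483 kg/m³
  silicon nitride: σ_y = 501.0 MPa, ρ = 3160 kg/m³
  concrete: σ_y = 34.34 MPa, ρ = 2381 kg/m³
  gray cast iron: σ_y = 123.0 MPa, ρ = 7071 kg/m³
  silicon nitride: M = 20.0×10⁻³
  alumina ceramic: M = 12.9×10⁻³
  low-carbon steel: M = 5.54×10⁻³
  soda-lime glass: M = 5.17×10⁻³
  concrete: M = 4.44×10⁻³
  gray cast iron: M = 3.50×10⁻³
Silicon nitride has the largest M.

silicon nitride, M = 20.0×10⁻³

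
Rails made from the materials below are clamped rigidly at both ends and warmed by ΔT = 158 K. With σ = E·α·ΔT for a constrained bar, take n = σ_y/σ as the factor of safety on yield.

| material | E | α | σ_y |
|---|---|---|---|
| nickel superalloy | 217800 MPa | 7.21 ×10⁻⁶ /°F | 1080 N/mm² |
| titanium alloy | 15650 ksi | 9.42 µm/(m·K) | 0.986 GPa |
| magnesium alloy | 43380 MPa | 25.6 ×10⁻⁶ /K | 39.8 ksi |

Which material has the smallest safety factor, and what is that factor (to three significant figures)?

magnesium alloy, n = 1.56

Per material, after unit conversion:
  nickel superalloy: E = 217.8, α = 13.0, σ_y = 1080 → σ = 447 MPa, n = 2.42
  titanium alloy: E = 107.9, α = 9.42, σ_y = 986.0 → σ = 161 MPa, n = 6.14
  magnesium alloy: E = 43.38, α = 25.6, σ_y = 274.4 → σ = 175 MPa, n = 1.56
Smallest n: magnesium alloy with n = 1.56.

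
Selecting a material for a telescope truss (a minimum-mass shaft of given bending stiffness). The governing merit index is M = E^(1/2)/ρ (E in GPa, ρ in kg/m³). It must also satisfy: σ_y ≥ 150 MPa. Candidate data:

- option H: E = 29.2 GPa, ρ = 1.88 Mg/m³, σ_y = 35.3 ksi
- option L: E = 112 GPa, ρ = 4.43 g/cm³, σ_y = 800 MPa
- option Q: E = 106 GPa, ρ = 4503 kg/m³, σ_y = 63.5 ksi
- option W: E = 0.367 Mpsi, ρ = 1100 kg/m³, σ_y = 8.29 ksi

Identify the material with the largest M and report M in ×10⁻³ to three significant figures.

Screen on constraints: σ_y ≥ 150 MPa. Survivors: option H, option L, option Q.
Putting every candidate on a common basis:
  option H: E = 29.20 GPa, ρ = 1880 kg/m³
  option L: E = 112.0 GPa, ρ = 4430 kg/m³
  option Q: E = 106.0 GPa, ρ = 4503 kg/m³
  option H: M = 2.87×10⁻³
  option L: M = 2.39×10⁻³
  option Q: M = 2.29×10⁻³
The maximum is for option H.

option H, M = 2.87×10⁻³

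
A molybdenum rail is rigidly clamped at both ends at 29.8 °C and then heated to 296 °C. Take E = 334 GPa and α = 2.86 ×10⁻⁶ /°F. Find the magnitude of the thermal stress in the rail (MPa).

458 MPa

α = 2.86×10⁻⁶/°F × 9/5 = 5.15×10⁻⁶/K.
ΔT = 266.2 K. Constrained thermal stress σ = E·α·ΔT = 334.0×10³ MPa × 5.15×10⁻⁶ × 266.2 = 458 MPa (compressive).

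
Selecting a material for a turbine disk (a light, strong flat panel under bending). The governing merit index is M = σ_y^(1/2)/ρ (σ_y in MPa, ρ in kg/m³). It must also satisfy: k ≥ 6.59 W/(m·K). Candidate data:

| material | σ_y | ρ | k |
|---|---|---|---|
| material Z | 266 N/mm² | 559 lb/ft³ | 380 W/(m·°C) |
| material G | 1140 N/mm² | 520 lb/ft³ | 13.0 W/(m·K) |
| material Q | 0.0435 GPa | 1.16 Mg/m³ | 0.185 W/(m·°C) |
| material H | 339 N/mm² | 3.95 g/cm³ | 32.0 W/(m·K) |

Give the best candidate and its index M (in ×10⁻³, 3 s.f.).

material H, M = 4.66×10⁻³

Screen on constraints: k ≥ 6.59 W/(m·K). Survivors: material Z, material G, material H.
Putting every candidate on a common basis:
  material Z: σ_y = 266.0 MPa, ρ = 8954 kg/m³
  material G: σ_y = 1140 MPa, ρ = 8330 kg/m³
  material H: σ_y = 339.0 MPa, ρ = 3950 kg/m³
  material H: M = 4.66×10⁻³
  material G: M = 4.05×10⁻³
  material Z: M = 1.82×10⁻³
Material H ranks first.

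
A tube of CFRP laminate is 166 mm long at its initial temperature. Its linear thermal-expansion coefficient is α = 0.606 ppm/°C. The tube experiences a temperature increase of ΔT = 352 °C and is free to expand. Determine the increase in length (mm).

0.0354 mm

ΔL = α·L₀·ΔT = 0.606×10⁻⁶ × 166 mm × 352.0 K = 0.0354 mm.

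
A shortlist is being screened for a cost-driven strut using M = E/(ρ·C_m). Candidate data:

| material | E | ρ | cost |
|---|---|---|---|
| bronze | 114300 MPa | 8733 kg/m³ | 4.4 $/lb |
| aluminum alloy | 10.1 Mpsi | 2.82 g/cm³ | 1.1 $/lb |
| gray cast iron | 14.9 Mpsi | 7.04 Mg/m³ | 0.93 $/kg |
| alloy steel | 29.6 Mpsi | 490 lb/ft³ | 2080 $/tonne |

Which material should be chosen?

gray cast iron

Normalizing units and computing the index:
  bronze: E = 114.3 GPa, ρ = 8733 kg/m³, cost = 9.700 $/kg
  aluminum alloy: E = 69.64 GPa, ρ = 2820 kg/m³, cost = 2.425 $/kg
  gray cast iron: E = 102.7 GPa, ρ = 7040 kg/m³, cost = 0.9300 $/kg
  alloy steel: E = 204.1 GPa, ρ = 7849 kg/m³, cost = 2.080 $/kg
  gray cast iron: M = 15.7 MN·m per $
  alloy steel: M = 12.5 MN·m per $
  aluminum alloy: M = 10.2 MN·m per $
  bronze: M = 1.35 MN·m per $
Gray cast iron ranks first.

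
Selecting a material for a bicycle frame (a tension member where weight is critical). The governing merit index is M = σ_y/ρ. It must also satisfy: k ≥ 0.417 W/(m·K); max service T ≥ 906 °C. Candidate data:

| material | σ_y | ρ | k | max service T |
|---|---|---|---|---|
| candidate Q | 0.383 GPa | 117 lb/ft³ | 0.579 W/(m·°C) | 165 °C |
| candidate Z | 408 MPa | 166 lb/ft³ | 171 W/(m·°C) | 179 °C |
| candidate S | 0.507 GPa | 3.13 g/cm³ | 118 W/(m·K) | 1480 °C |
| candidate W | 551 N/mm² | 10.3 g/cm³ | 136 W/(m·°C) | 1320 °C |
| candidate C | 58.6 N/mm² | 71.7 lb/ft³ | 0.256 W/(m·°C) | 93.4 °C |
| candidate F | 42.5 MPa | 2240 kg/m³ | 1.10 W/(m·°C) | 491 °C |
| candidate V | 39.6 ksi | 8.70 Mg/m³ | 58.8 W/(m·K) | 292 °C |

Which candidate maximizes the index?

Screen on constraints: k ≥ 0.417 W/(m·K); max service T ≥ 906 °C. Survivors: candidate S, candidate W.
In SI units:
  candidate S: σ_y = 507.0 MPa, ρ = 3130 kg/m³
  candidate W: σ_y = 551.0 MPa, ρ = 10300 kg/m³
  candidate S: M = 162 kN·m/kg
  candidate W: M = 53.5 kN·m/kg
The maximum is for candidate S.

candidate S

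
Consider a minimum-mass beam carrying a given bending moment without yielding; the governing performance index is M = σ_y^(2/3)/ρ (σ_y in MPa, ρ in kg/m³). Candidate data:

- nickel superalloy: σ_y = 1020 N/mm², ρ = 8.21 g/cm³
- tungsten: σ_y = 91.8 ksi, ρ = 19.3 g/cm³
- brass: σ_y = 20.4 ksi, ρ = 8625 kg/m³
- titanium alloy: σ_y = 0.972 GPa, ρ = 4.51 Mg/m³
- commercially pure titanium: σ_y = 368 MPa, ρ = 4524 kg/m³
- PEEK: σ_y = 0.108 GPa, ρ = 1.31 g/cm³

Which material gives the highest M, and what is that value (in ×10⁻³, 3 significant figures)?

titanium alloy, M = 21.8×10⁻³

After converting to SI:
  nickel superalloy: σ_y = 1020 MPa, ρ = 8210 kg/m³
  tungsten: σ_y = 632.9 MPa, ρ = 19300 kg/m³
  brass: σ_y = 140.7 MPa, ρ = 8625 kg/m³
  titanium alloy: σ_y = 972.0 MPa, ρ = 4510 kg/m³
  commercially pure titanium: σ_y = 368.0 MPa, ρ = 4524 kg/m³
  PEEK: σ_y = 108.0 MPa, ρ = 1310 kg/m³
  titanium alloy: M = 21.8×10⁻³
  PEEK: M = 17.3×10⁻³
  nickel superalloy: M = 12.3×10⁻³
  commercially pure titanium: M = 11.4×10⁻³
  tungsten: M = 3.82×10⁻³
  brass: M = 3.14×10⁻³
Titanium alloy has the largest M.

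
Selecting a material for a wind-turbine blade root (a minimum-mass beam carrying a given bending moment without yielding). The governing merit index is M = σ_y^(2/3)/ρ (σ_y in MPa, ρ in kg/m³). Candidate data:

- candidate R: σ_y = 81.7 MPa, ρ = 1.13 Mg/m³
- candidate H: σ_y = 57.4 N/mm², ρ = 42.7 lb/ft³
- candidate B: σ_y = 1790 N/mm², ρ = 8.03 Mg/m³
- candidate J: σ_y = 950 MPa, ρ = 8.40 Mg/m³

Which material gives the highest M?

After converting to SI:
  candidate R: σ_y = 81.70 MPa, ρ = 1130 kg/m³
  candidate H: σ_y = 57.40 MPa, ρ = 684.0 kg/m³
  candidate B: σ_y = 1790 MPa, ρ = 8030 kg/m³
  candidate J: σ_y = 950.0 MPa, ρ = 8400 kg/m³
  candidate H: M = 21.8×10⁻³
  candidate B: M = 18.4×10⁻³
  candidate R: M = 16.7×10⁻³
  candidate J: M = 11.5×10⁻³
Highest index: candidate H.

candidate H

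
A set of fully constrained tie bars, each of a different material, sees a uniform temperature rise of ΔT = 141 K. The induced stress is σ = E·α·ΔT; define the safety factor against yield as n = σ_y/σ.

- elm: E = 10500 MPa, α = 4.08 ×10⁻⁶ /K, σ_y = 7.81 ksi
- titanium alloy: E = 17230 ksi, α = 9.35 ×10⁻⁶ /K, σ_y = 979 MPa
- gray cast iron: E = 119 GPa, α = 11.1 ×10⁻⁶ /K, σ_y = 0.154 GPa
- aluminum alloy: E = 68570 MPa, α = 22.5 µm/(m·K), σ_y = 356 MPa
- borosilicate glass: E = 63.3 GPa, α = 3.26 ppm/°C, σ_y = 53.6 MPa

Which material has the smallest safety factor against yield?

gray cast iron

Converting E to GPa, α to ×10⁻⁶/K, σ_y to MPa, then σ and n for each:
  elm: E = 10.50, α = 4.08, σ_y = 53.85 → σ = 6.04 MPa, n = 8.91
  titanium alloy: E = 118.8, α = 9.35, σ_y = 979.0 → σ = 157 MPa, n = 6.25
  gray cast iron: E = 119.0, α = 11.1, σ_y = 154.0 → σ = 186 MPa, n = 0.827
  aluminum alloy: E = 68.57, α = 22.5, σ_y = 356.0 → σ = 218 MPa, n = 1.64
  borosilicate glass: E = 63.30, α = 3.26, σ_y = 53.60 → σ = 29.1 MPa, n = 1.84
Gray cast iron has the lowest safety factor, n = 0.827.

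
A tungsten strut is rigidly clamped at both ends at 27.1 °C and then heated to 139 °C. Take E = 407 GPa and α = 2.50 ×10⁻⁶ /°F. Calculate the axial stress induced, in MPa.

α = 2.50×10⁻⁶/°F × 9/5 = 4.50×10⁻⁶/K.
ΔT = 111.9 K. Constrained thermal stress σ = E·α·ΔT = 407.0×10³ MPa × 4.50×10⁻⁶ × 111.9 = 205 MPa (compressive).

205 MPa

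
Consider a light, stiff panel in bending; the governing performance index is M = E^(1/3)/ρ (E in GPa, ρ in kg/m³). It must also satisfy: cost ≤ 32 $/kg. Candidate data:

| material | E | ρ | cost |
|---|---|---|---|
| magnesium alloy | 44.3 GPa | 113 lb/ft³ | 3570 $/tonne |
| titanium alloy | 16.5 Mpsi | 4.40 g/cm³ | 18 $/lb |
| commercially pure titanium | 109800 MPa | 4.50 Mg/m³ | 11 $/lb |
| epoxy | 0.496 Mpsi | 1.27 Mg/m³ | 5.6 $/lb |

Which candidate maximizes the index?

magnesium alloy

Screen on constraints: cost ≤ 32 $/kg. Survivors: magnesium alloy, commercially pure titanium, epoxy.
In SI units:
  magnesium alloy: E = 44.30 GPa, ρ = 1810 kg/m³
  commercially pure titanium: E = 109.8 GPa, ρ = 4500 kg/m³
  epoxy: E = 3.420 GPa, ρ = 1270 kg/m³
  magnesium alloy: M = 1.95×10⁻³
  epoxy: M = 1.19×10⁻³
  commercially pure titanium: M = 1.06×10⁻³
Highest index: magnesium alloy.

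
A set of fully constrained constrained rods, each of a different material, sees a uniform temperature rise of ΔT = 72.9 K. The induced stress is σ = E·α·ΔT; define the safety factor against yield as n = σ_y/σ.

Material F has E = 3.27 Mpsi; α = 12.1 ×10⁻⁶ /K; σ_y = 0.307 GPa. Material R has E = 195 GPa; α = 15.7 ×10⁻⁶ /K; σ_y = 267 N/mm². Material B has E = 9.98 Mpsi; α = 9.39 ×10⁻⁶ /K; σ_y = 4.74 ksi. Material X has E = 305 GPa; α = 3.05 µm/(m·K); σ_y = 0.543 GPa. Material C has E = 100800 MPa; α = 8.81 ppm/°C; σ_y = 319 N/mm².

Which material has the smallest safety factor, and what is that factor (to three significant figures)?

material B, n = 0.694

In consistent units (E in GPa, α in ×10⁻⁶/K, σ_y in MPa):
  material F: E = 22.55, α = 12.1, σ_y = 307.0 → σ = 19.9 MPa, n = 15.4
  material R: E = 195.0, α = 15.7, σ_y = 267.0 → σ = 223 MPa, n = 1.20
  material B: E = 68.81, α = 9.39, σ_y = 32.68 → σ = 47.1 MPa, n = 0.694
  material X: E = 305.0, α = 3.05, σ_y = 543.0 → σ = 67.8 MPa, n = 8.01
  material C: E = 100.8, α = 8.81, σ_y = 319.0 → σ = 64.7 MPa, n = 4.93
The minimum is material B at n = 0.694.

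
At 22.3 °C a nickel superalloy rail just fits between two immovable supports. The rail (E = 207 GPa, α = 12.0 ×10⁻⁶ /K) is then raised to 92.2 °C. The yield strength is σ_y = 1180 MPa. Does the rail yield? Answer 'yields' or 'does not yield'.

ΔT = 69.90 K. Constrained thermal stress σ = E·α·ΔT = 207.0×10³ MPa × 12.0×10⁻⁶ × 69.90 = 174 MPa (compressive).
Compare to σ_y = 1180 MPa: σ < σ_y, so it does not yield.

does not yield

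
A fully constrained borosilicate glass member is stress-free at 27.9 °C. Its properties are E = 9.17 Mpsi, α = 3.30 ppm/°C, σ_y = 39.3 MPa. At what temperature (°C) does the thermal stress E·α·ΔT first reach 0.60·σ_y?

E = 9.17 Mpsi = 63.22 GPa.
E·α·ΔT = 23.58 MPa ⇒ ΔT = 23.58 / (63.22×10³ × 3.30×10⁻⁶) = 113.0 K.
T = 27.9 + 113.0 = 140.9 °C.

141 °C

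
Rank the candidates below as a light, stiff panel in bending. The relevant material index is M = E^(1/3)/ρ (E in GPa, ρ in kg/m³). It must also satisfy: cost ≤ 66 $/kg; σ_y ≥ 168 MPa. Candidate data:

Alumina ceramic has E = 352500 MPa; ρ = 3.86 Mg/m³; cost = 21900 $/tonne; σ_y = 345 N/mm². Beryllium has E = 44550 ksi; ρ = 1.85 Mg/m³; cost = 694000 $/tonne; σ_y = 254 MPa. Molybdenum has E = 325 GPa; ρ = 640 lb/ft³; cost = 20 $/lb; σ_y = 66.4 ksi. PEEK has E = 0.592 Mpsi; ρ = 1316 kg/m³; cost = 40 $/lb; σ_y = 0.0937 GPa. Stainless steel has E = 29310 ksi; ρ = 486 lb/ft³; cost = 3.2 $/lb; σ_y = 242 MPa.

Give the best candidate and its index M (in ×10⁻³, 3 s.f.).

Screen on constraints: cost ≤ 66 $/kg; σ_y ≥ 168 MPa. Survivors: alumina ceramic, molybdenum, stainless steel.
Normalizing units and computing the index:
  alumina ceramic: E = 352.5 GPa, ρ = 3860 kg/m³
  molybdenum: E = 325.0 GPa, ρ = 10250 kg/m³
  stainless steel: E = 202.1 GPa, ρ = 7785 kg/m³
  alumina ceramic: M = 1.83×10⁻³
  stainless steel: M = 0.754×10⁻³
  molybdenum: M = 0.671×10⁻³
Alumina ceramic has the largest M.

alumina ceramic, M = 1.83×10⁻³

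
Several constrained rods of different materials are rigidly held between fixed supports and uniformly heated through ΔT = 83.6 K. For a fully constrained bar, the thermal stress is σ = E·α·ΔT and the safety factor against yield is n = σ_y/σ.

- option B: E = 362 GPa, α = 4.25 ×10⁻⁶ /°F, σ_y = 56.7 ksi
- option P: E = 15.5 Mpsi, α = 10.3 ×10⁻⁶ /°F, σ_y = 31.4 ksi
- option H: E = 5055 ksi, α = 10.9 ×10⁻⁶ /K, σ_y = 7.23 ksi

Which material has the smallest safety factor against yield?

option P

With everything in SI (GPa, ×10⁻⁶/K, MPa):
  option B: E = 362.0, α = 7.65, σ_y = 390.9 → σ = 232 MPa, n = 1.69
  option P: E = 106.9, α = 18.5, σ_y = 216.5 → σ = 166 MPa, n = 1.31
  option H: E = 34.85, α = 10.9, σ_y = 49.85 → σ = 31.8 MPa, n = 1.57
Option P has the lowest safety factor, n = 1.31.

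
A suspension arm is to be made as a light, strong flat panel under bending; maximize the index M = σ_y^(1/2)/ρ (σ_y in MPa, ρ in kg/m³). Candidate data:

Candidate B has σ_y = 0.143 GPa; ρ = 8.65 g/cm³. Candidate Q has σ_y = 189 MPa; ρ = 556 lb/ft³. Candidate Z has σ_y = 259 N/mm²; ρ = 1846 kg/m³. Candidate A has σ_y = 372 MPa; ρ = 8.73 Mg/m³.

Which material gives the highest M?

candidate Z

Convert each candidate to consistent units, then evaluate M:
  candidate B: σ_y = 143.0 MPa, ρ = 8650 kg/m³
  candidate Q: σ_y = 189.0 MPa, ρ = 8906 kg/m³
  candidate Z: σ_y = 259.0 MPa, ρ = 1846 kg/m³
  candidate A: σ_y = 372.0 MPa, ρ = 8730 kg/m³
  candidate Z: M = 8.72×10⁻³
  candidate A: M = 2.21×10⁻³
  candidate Q: M = 1.54×10⁻³
  candidate B: M = 1.38×10⁻³
Candidate Z ranks first.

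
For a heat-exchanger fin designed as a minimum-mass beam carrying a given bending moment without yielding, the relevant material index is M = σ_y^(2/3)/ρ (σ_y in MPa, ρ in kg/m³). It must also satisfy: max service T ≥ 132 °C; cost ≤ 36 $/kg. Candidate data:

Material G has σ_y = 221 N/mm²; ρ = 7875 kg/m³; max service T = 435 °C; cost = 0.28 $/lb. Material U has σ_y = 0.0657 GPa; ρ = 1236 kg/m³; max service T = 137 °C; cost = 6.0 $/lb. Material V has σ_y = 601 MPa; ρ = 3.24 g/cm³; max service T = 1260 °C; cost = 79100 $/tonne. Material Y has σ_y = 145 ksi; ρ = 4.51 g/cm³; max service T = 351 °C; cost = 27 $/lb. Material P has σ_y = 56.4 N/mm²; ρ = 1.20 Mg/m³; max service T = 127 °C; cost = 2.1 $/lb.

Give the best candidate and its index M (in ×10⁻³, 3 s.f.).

material U, M = 13.2×10⁻³

Screen on constraints: max service T ≥ 132 °C; cost ≤ 36 $/kg. Survivors: material G, material U.
Putting every candidate on a common basis:
  material G: σ_y = 221.0 MPa, ρ = 7875 kg/m³
  material U: σ_y = 65.70 MPa, ρ = 1236 kg/m³
  material U: M = 13.2×10⁻³
  material G: M = 4.64×10⁻³
Material U has the largest M.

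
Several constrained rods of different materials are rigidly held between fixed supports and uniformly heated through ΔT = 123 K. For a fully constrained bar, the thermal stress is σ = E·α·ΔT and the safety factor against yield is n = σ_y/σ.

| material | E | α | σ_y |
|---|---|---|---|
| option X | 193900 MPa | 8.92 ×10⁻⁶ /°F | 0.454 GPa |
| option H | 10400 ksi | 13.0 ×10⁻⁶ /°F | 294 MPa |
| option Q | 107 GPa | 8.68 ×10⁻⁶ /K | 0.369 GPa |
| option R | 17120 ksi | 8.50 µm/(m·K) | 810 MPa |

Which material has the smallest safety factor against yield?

option X

Per material, after unit conversion:
  option X: E = 193.9, α = 16.1, σ_y = 454.0 → σ = 383 MPa, n = 1.19
  option H: E = 71.71, α = 23.4, σ_y = 294.0 → σ = 206 MPa, n = 1.42
  option Q: E = 107.0, α = 8.68, σ_y = 369.0 → σ = 114 MPa, n = 3.23
  option R: E = 118.0, α = 8.50, σ_y = 810.0 → σ = 123 MPa, n = 6.56
Smallest n: option X with n = 1.19.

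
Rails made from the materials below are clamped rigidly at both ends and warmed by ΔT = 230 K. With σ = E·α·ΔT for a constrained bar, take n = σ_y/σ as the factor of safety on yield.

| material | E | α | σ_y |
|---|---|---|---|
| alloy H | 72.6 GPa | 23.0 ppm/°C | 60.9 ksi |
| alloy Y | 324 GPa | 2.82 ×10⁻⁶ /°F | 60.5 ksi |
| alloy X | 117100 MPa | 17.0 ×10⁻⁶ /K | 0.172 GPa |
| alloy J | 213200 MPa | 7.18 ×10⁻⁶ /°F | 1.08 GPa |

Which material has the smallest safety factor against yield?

With everything in SI (GPa, ×10⁻⁶/K, MPa):
  alloy H: E = 72.60, α = 23.0, σ_y = 419.9 → σ = 384 MPa, n = 1.09
  alloy Y: E = 324.0, α = 5.08, σ_y = 417.1 → σ = 378 MPa, n = 1.10
  alloy X: E = 117.1, α = 17.0, σ_y = 172.0 → σ = 458 MPa, n = 0.376
  alloy J: E = 213.2, α = 12.9, σ_y = 1080 → σ = 634 MPa, n = 1.70
Alloy X has the lowest safety factor, n = 0.376.

alloy X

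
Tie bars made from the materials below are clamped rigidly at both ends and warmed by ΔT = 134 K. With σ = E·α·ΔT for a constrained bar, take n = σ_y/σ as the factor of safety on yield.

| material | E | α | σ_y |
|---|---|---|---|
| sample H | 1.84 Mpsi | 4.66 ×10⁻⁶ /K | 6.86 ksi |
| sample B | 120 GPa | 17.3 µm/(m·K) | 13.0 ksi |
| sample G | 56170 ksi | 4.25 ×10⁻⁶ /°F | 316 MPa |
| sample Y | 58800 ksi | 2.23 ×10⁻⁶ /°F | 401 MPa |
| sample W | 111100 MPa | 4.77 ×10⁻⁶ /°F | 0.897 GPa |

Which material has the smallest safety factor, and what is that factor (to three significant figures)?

Per material, after unit conversion:
  sample H: E = 12.69, α = 4.66, σ_y = 47.30 → σ = 7.92 MPa, n = 5.97
  sample B: E = 120.0, α = 17.3, σ_y = 89.63 → σ = 278 MPa, n = 0.322
  sample G: E = 387.3, α = 7.65, σ_y = 316.0 → σ = 397 MPa, n = 0.796
  sample Y: E = 405.4, α = 4.01, σ_y = 401.0 → σ = 218 MPa, n = 1.84
  sample W: E = 111.1, α = 8.59, σ_y = 897.0 → σ = 128 MPa, n = 7.02
The minimum is sample B at n = 0.322.

sample B, n = 0.322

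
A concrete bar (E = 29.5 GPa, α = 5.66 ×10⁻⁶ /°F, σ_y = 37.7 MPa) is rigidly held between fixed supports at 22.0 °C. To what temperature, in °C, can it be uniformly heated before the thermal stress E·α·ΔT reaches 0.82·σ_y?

α = 5.66×10⁻⁶/°F × 9/5 = 10.2×10⁻⁶/K.
E·α·ΔT = 30.91 MPa ⇒ ΔT = 30.91 / (29.50×10³ × 10.2×10⁻⁶) = 102.9 K.
T = 22.0 + 102.9 = 124.9 °C.

125 °C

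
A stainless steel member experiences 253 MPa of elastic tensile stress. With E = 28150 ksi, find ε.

E = 28150 ksi = 194.1 GPa = 194100 MPa.
ε = σ/E = 253 / 194100 = 1.30×10⁻³.

1.30×10⁻³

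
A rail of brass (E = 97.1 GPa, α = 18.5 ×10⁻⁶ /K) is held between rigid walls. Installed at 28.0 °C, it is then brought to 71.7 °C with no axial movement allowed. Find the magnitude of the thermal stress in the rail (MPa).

78.5 MPa

ΔT = 43.70 K. Constrained thermal stress σ = E·α·ΔT = 97.10×10³ MPa × 18.5×10⁻⁶ × 43.70 = 78.5 MPa (compressive).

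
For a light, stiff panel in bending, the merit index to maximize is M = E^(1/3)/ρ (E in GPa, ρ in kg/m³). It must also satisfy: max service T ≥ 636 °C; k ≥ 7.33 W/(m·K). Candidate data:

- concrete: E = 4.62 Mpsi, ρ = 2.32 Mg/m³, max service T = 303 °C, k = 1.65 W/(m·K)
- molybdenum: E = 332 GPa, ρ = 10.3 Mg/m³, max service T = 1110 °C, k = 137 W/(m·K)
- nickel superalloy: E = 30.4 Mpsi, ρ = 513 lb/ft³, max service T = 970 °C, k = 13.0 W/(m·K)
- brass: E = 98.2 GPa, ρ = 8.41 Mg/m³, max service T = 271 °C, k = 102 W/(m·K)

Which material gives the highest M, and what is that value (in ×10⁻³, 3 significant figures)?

Screen on constraints: max service T ≥ 636 °C; k ≥ 7.33 W/(m·K). Survivors: molybdenum, nickel superalloy.
In SI units:
  molybdenum: E = 332.0 GPa, ρ = 10300 kg/m³
  nickel superalloy: E = 209.6 GPa, ρ = 8217 kg/m³
  nickel superalloy: M = 0.723×10⁻³
  molybdenum: M = 0.672×10⁻³
The maximum is for nickel superalloy.

nickel superalloy, M = 0.723×10⁻³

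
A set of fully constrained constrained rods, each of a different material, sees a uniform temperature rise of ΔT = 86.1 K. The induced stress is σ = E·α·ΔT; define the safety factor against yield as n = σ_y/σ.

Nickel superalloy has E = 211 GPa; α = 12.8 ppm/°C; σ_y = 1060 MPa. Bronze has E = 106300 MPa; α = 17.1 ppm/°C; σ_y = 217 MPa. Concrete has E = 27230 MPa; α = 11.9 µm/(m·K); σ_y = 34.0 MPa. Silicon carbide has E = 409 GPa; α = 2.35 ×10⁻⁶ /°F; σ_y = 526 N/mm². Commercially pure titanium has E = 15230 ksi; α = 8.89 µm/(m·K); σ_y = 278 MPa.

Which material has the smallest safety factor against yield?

Converting E to GPa, α to ×10⁻⁶/K, σ_y to MPa, then σ and n for each:
  nickel superalloy: E = 211.0, α = 12.8, σ_y = 1060 → σ = 233 MPa, n = 4.56
  bronze: E = 106.3, α = 17.1, σ_y = 217.0 → σ = 157 MPa, n = 1.39
  concrete: E = 27.23, α = 11.9, σ_y = 34.00 → σ = 27.9 MPa, n = 1.22
  silicon carbide: E = 409.0, α = 4.23, σ_y = 526.0 → σ = 149 MPa, n = 3.53
  commercially pure titanium: E = 105.0, α = 8.89, σ_y = 278.0 → σ = 80.4 MPa, n = 3.46
The minimum is concrete at n = 1.22.

concrete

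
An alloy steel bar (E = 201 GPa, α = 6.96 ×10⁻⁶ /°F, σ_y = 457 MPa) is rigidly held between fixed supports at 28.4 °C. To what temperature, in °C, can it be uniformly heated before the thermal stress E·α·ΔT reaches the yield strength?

α = 6.96×10⁻⁶/°F × 9/5 = 12.5×10⁻⁶/K.
E·α·ΔT = 457.0 MPa ⇒ ΔT = 457.0 / (201.0×10³ × 12.5×10⁻⁶) = 181.5 K.
T = 28.4 + 181.5 = 209.9 °C.

210 °C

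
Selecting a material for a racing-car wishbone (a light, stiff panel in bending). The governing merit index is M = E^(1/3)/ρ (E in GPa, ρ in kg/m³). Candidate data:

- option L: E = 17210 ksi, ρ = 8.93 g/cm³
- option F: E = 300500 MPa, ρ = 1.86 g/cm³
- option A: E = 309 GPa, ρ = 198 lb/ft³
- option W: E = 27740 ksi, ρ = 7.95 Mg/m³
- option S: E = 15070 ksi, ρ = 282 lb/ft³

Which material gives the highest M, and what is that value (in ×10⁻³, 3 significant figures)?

After converting to SI:
  option L: E = 118.7 GPa, ρ = 8930 kg/m³
  option F: E = 300.5 GPa, ρ = 1860 kg/m³
  option A: E = 309.0 GPa, ρ = 3172 kg/m³
  option W: E = 191.3 GPa, ρ = 7950 kg/m³
  option S: E = 103.9 GPa, ρ = 4517 kg/m³
  option F: M = 3.60×10⁻³
  option A: M = 2.13×10⁻³
  option S: M = 1.04×10⁻³
  option W: M = 0.725×10⁻³
  option L: M = 0.550×10⁻³
Option F ranks first.

option F, M = 3.60×10⁻³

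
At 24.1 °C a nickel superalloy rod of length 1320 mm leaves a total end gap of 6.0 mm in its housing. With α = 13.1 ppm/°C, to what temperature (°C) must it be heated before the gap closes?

371 °C

α·L₀·ΔT = 6.0 mm ⇒ ΔT = 6.0 / (13.1×10⁻⁶ × 1320.0) = 347.0 K.
T = 24.1 + 347.0 = 371.1 °C.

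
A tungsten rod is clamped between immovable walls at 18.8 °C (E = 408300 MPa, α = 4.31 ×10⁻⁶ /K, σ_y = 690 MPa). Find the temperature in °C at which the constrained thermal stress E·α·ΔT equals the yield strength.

E = 408300 MPa = 408.3 GPa.
E·α·ΔT = 690.0 MPa ⇒ ΔT = 690.0 / (408.3×10³ × 4.31×10⁻⁶) = 392.1 K.
T = 18.8 + 392.1 = 410.9 °C.

411 °C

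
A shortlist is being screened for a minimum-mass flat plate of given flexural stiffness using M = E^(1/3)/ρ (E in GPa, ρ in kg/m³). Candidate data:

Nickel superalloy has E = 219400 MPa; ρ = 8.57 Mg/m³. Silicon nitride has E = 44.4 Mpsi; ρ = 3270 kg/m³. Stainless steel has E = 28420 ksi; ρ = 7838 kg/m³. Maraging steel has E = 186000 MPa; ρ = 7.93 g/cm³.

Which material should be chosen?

silicon nitride

Convert each candidate to consistent units, then evaluate M:
  nickel superalloy: E = 219.4 GPa, ρ = 8570 kg/m³
  silicon nitride: E = 306.1 GPa, ρ = 3270 kg/m³
  stainless steel: E = 195.9 GPa, ρ = 7838 kg/m³
  maraging steel: E = 186.0 GPa, ρ = 7930 kg/m³
  silicon nitride: M = 2.06×10⁻³
  stainless steel: M = 0.741×10⁻³
  maraging steel: M = 0.720×10⁻³
  nickel superalloy: M = 0.704×10⁻³
The maximum is for silicon nitride.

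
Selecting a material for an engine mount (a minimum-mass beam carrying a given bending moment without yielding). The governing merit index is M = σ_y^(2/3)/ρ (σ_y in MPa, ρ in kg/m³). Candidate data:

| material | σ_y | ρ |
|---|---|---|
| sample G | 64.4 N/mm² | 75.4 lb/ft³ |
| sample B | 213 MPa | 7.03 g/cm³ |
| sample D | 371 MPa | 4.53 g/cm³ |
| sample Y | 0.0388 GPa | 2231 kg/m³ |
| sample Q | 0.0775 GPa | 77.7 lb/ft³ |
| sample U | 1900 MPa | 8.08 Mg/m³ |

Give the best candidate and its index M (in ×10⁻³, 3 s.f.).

Putting every candidate on a common basis:
  sample G: σ_y = 64.40 MPa, ρ = 1208 kg/m³
  sample B: σ_y = 213.0 MPa, ρ = 7030 kg/m³
  sample D: σ_y = 371.0 MPa, ρ = 4530 kg/m³
  sample Y: σ_y = 38.80 MPa, ρ = 2231 kg/m³
  sample Q: σ_y = 77.50 MPa, ρ = 1245 kg/m³
  sample U: σ_y = 1900 MPa, ρ = 8080 kg/m³
  sample U: M = 19.0×10⁻³
  sample Q: M = 14.6×10⁻³
  sample G: M = 13.3×10⁻³
  sample D: M = 11.4×10⁻³
  sample Y: M = 5.14×10⁻³
  sample B: M = 5.07×10⁻³
Sample U ranks first.

sample U, M = 19.0×10⁻³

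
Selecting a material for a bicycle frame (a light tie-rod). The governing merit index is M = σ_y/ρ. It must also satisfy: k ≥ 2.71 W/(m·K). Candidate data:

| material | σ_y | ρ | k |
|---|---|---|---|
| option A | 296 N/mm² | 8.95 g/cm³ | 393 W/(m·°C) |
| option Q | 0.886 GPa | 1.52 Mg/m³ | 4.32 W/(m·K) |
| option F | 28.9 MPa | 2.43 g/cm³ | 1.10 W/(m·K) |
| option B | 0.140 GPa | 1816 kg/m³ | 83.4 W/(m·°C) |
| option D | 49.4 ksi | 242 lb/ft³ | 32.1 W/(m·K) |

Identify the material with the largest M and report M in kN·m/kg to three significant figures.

Screen on constraints: k ≥ 2.71 W/(m·K). Survivors: option A, option Q, option B, option D.
Putting every candidate on a common basis:
  option A: σ_y = 296.0 MPa, ρ = 8950 kg/m³
  option Q: σ_y = 886.0 MPa, ρ = 1520 kg/m³
  option B: σ_y = 140.0 MPa, ρ = 1816 kg/m³
  option D: σ_y = 340.6 MPa, ρ = 3876 kg/m³
  option Q: M = 583 kN·m/kg
  option D: M = 87.9 kN·m/kg
  option B: M = 77.1 kN·m/kg
  option A: M = 33.1 kN·m/kg
Highest index: option Q.

option Q, M = 583 kN·m/kg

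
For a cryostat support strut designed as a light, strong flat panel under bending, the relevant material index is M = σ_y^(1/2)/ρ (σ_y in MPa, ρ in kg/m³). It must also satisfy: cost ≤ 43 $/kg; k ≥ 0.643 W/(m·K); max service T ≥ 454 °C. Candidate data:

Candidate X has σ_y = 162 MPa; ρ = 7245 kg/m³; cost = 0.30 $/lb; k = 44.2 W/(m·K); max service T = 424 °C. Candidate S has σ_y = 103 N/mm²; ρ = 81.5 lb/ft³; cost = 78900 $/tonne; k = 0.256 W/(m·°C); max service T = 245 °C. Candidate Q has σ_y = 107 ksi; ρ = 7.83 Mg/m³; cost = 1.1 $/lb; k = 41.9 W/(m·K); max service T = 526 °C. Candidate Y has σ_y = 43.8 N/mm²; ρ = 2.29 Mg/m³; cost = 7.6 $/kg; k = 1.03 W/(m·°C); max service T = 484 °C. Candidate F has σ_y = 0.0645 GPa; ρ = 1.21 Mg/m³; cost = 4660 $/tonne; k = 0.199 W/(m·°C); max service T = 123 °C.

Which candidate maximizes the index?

candidate Q

Screen on constraints: cost ≤ 43 $/kg; k ≥ 0.643 W/(m·K); max service T ≥ 454 °C. Survivors: candidate Q, candidate Y.
Normalizing units and computing the index:
  candidate Q: σ_y = 737.7 MPa, ρ = 7830 kg/m³
  candidate Y: σ_y = 43.80 MPa, ρ = 2290 kg/m³
  candidate Q: M = 3.47×10⁻³
  candidate Y: M = 2.89×10⁻³
Highest index: candidate Q.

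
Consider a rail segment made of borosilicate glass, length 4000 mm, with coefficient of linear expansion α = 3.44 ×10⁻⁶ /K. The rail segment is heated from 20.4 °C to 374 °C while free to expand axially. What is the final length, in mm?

ΔT = 374 − 20.4 = 353.6 K.
ΔL = α·L₀·ΔT = 3.44×10⁻⁶ × 4000 mm × 353.6 K = 4.87 mm.
L = L₀ + ΔL = 4000 + 4.87 = 4004.9 mm.

4004.9 mm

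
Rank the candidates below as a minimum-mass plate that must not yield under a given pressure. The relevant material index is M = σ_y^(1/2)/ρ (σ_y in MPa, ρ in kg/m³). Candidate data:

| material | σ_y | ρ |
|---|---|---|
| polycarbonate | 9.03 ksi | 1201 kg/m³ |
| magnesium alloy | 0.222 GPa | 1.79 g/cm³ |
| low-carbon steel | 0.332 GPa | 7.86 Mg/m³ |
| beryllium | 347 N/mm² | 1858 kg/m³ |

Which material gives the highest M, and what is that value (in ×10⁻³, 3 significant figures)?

beryllium, M = 10.0×10⁻³

Normalizing units and computing the index:
  polycarbonate: σ_y = 62.26 MPa, ρ = 1201 kg/m³
  magnesium alloy: σ_y = 222.0 MPa, ρ = 1790 kg/m³
  low-carbon steel: σ_y = 332.0 MPa, ρ = 7860 kg/m³
  beryllium: σ_y = 347.0 MPa, ρ = 1858 kg/m³
  beryllium: M = 10.0×10⁻³
  magnesium alloy: M = 8.32×10⁻³
  polycarbonate: M = 6.57×10⁻³
  low-carbon steel: M = 2.32×10⁻³
Beryllium has the largest M.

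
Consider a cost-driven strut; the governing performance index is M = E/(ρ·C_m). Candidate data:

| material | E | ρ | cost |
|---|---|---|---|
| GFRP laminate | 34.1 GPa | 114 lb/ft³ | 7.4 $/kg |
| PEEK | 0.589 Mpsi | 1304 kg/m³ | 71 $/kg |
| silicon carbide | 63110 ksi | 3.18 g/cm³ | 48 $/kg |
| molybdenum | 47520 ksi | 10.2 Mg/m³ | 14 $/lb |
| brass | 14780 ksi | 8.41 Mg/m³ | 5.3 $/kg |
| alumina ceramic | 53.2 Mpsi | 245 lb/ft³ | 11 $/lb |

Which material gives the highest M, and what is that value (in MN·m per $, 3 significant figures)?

alumina ceramic, M = 3.85 MN·m per $

Putting every candidate on a common basis:
  GFRP laminate: E = 34.10 GPa, ρ = 1826 kg/m³, cost = 7.400 $/kg
  PEEK: E = 4.061 GPa, ρ = 1304 kg/m³, cost = 71.00 $/kg
  silicon carbide: E = 435.1 GPa, ρ = 3180 kg/m³, cost = 48.00 $/kg
  molybdenum: E = 327.6 GPa, ρ = 10200 kg/m³, cost = 30.86 $/kg
  brass: E = 101.9 GPa, ρ = 8410 kg/m³, cost = 5.300 $/kg
  alumina ceramic: E = 366.8 GPa, ρ = 3925 kg/m³, cost = 24.25 $/kg
  alumina ceramic: M = 3.85 MN·m per $
  silicon carbide: M = 2.85 MN·m per $
  GFRP laminate: M = 2.52 MN·m per $
  brass: M = 2.29 MN·m per $
  molybdenum: M = 1.04 MN·m per $
  PEEK: M = 0.0439 MN·m per $
Alumina ceramic has the largest M.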